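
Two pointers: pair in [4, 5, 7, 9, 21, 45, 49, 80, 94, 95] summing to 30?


lo=0(4)+hi=9(95)=99
lo=0(4)+hi=8(94)=98
lo=0(4)+hi=7(80)=84
lo=0(4)+hi=6(49)=53
lo=0(4)+hi=5(45)=49
lo=0(4)+hi=4(21)=25
lo=1(5)+hi=4(21)=26
lo=2(7)+hi=4(21)=28
lo=3(9)+hi=4(21)=30

Yes: 9+21=30


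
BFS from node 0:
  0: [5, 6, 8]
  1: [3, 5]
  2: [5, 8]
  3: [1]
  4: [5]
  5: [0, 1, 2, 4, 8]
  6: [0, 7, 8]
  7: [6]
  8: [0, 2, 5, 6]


Visit 0, enqueue [5, 6, 8]
Visit 5, enqueue [1, 2, 4]
Visit 6, enqueue [7]
Visit 8, enqueue []
Visit 1, enqueue [3]
Visit 2, enqueue []
Visit 4, enqueue []
Visit 7, enqueue []
Visit 3, enqueue []

BFS order: [0, 5, 6, 8, 1, 2, 4, 7, 3]


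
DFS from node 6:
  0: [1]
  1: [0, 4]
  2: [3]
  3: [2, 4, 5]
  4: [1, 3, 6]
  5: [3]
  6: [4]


Visit 6, push [4]
Visit 4, push [3, 1]
Visit 1, push [0]
Visit 0, push []
Visit 3, push [5, 2]
Visit 2, push []
Visit 5, push []

DFS order: [6, 4, 1, 0, 3, 2, 5]


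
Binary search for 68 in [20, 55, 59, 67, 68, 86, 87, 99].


Step 1: lo=0, hi=7, mid=3, val=67
Step 2: lo=4, hi=7, mid=5, val=86
Step 3: lo=4, hi=4, mid=4, val=68

Found at index 4


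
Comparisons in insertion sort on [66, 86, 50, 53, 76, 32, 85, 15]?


Algorithm: insertion sort
Input: [66, 86, 50, 53, 76, 32, 85, 15]
Sorted: [15, 32, 50, 53, 66, 76, 85, 86]

22


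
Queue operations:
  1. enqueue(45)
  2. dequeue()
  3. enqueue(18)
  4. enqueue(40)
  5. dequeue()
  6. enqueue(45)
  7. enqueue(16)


enqueue(45) -> [45]
dequeue()->45, []
enqueue(18) -> [18]
enqueue(40) -> [18, 40]
dequeue()->18, [40]
enqueue(45) -> [40, 45]
enqueue(16) -> [40, 45, 16]

Final queue: [40, 45, 16]


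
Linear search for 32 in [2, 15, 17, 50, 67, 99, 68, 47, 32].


i=0: 2!=32
i=1: 15!=32
i=2: 17!=32
i=3: 50!=32
i=4: 67!=32
i=5: 99!=32
i=6: 68!=32
i=7: 47!=32
i=8: 32==32 found!

Found at 8, 9 comps


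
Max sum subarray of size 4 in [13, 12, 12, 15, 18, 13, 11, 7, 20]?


[0:4]: 52
[1:5]: 57
[2:6]: 58
[3:7]: 57
[4:8]: 49
[5:9]: 51

Max: 58 at [2:6]


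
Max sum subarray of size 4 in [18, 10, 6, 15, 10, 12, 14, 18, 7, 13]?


[0:4]: 49
[1:5]: 41
[2:6]: 43
[3:7]: 51
[4:8]: 54
[5:9]: 51
[6:10]: 52

Max: 54 at [4:8]


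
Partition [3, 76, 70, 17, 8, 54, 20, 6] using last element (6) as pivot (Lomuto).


Pivot: 6
  3 <= 6: advance i (no swap)
Place pivot at 1: [3, 6, 70, 17, 8, 54, 20, 76]

Partitioned: [3, 6, 70, 17, 8, 54, 20, 76]


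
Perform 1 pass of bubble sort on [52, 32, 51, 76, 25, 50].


Initial: [52, 32, 51, 76, 25, 50]
Pass 1: [32, 51, 52, 25, 50, 76] (4 swaps)

After 1 pass: [32, 51, 52, 25, 50, 76]


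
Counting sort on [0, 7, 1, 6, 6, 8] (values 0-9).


Input: [0, 7, 1, 6, 6, 8]
Counts: [1, 1, 0, 0, 0, 0, 2, 1, 1, 0]

Sorted: [0, 1, 6, 6, 7, 8]


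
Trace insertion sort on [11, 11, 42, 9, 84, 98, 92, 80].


Initial: [11, 11, 42, 9, 84, 98, 92, 80]
Insert 11: [11, 11, 42, 9, 84, 98, 92, 80]
Insert 42: [11, 11, 42, 9, 84, 98, 92, 80]
Insert 9: [9, 11, 11, 42, 84, 98, 92, 80]
Insert 84: [9, 11, 11, 42, 84, 98, 92, 80]
Insert 98: [9, 11, 11, 42, 84, 98, 92, 80]
Insert 92: [9, 11, 11, 42, 84, 92, 98, 80]
Insert 80: [9, 11, 11, 42, 80, 84, 92, 98]

Sorted: [9, 11, 11, 42, 80, 84, 92, 98]


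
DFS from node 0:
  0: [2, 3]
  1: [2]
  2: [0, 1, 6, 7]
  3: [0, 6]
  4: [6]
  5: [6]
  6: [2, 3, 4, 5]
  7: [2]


Visit 0, push [3, 2]
Visit 2, push [7, 6, 1]
Visit 1, push []
Visit 6, push [5, 4, 3]
Visit 3, push []
Visit 4, push []
Visit 5, push []
Visit 7, push []

DFS order: [0, 2, 1, 6, 3, 4, 5, 7]


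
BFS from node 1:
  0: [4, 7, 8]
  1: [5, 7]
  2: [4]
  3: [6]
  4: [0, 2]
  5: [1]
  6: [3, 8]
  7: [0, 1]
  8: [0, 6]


Visit 1, enqueue [5, 7]
Visit 5, enqueue []
Visit 7, enqueue [0]
Visit 0, enqueue [4, 8]
Visit 4, enqueue [2]
Visit 8, enqueue [6]
Visit 2, enqueue []
Visit 6, enqueue [3]
Visit 3, enqueue []

BFS order: [1, 5, 7, 0, 4, 8, 2, 6, 3]


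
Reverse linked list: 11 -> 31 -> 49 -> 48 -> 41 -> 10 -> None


Step 1: curr=11, set curr.next=prev(None) | reversed so far: 11
Step 2: curr=31, set curr.next=prev(11) | reversed so far: 31 -> 11
Step 3: curr=49, set curr.next=prev(31) | reversed so far: 49 -> 31 -> 11
Step 4: curr=48, set curr.next=prev(49) | reversed so far: 48 -> 49 -> 31 -> 11
Step 5: curr=41, set curr.next=prev(48) | reversed so far: 41 -> 48 -> 49 -> 31 -> 11
Step 6: curr=10, set curr.next=prev(41) | reversed so far: 10 -> 41 -> 48 -> 49 -> 31 -> 11

10 -> 41 -> 48 -> 49 -> 31 -> 11 -> None


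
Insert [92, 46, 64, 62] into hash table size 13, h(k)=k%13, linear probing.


Insert 92: h=1 -> slot 1
Insert 46: h=7 -> slot 7
Insert 64: h=12 -> slot 12
Insert 62: h=10 -> slot 10

Table: [None, 92, None, None, None, None, None, 46, None, None, 62, None, 64]


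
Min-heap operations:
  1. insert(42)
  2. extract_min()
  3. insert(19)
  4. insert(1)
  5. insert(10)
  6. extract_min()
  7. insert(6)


insert(42) -> [42]
extract_min()->42, []
insert(19) -> [19]
insert(1) -> [1, 19]
insert(10) -> [1, 19, 10]
extract_min()->1, [10, 19]
insert(6) -> [6, 19, 10]

Final heap: [6, 19, 10]


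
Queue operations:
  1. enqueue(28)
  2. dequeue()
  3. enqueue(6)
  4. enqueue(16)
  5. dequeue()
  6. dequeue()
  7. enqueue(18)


enqueue(28) -> [28]
dequeue()->28, []
enqueue(6) -> [6]
enqueue(16) -> [6, 16]
dequeue()->6, [16]
dequeue()->16, []
enqueue(18) -> [18]

Final queue: [18]


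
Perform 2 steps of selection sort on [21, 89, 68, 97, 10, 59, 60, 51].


Initial: [21, 89, 68, 97, 10, 59, 60, 51]
Step 1: min=10 at 4
  Swap: [10, 89, 68, 97, 21, 59, 60, 51]
Step 2: min=21 at 4
  Swap: [10, 21, 68, 97, 89, 59, 60, 51]

After 2 steps: [10, 21, 68, 97, 89, 59, 60, 51]


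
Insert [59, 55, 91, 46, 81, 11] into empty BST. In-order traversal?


Insert 59: root
Insert 55: L from 59
Insert 91: R from 59
Insert 46: L from 59 -> L from 55
Insert 81: R from 59 -> L from 91
Insert 11: L from 59 -> L from 55 -> L from 46

In-order: [11, 46, 55, 59, 81, 91]


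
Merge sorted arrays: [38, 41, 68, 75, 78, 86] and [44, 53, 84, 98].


Take 38 from A
Take 41 from A
Take 44 from B
Take 53 from B
Take 68 from A
Take 75 from A
Take 78 from A
Take 84 from B
Take 86 from A

Merged: [38, 41, 44, 53, 68, 75, 78, 84, 86, 98]


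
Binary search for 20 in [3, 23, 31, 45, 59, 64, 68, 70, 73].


Step 1: lo=0, hi=8, mid=4, val=59
Step 2: lo=0, hi=3, mid=1, val=23
Step 3: lo=0, hi=0, mid=0, val=3

Not found


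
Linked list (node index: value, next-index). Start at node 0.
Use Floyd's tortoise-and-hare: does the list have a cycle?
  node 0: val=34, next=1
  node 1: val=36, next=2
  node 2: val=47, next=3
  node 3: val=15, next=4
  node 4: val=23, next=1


Floyd's tortoise (slow, +1) and hare (fast, +2):
  init: slow=0, fast=0
  step 1: slow=1, fast=2
  step 2: slow=2, fast=4
  step 3: slow=3, fast=2
  step 4: slow=4, fast=4
  slow == fast at node 4: cycle detected

Cycle: yes


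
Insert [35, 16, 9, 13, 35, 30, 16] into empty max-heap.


Insert 35: [35]
Insert 16: [35, 16]
Insert 9: [35, 16, 9]
Insert 13: [35, 16, 9, 13]
Insert 35: [35, 35, 9, 13, 16]
Insert 30: [35, 35, 30, 13, 16, 9]
Insert 16: [35, 35, 30, 13, 16, 9, 16]

Final heap: [35, 35, 30, 13, 16, 9, 16]


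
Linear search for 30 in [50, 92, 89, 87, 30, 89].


i=0: 50!=30
i=1: 92!=30
i=2: 89!=30
i=3: 87!=30
i=4: 30==30 found!

Found at 4, 5 comps


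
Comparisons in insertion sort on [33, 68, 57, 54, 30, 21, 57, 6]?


Algorithm: insertion sort
Input: [33, 68, 57, 54, 30, 21, 57, 6]
Sorted: [6, 21, 30, 33, 54, 57, 57, 68]

24


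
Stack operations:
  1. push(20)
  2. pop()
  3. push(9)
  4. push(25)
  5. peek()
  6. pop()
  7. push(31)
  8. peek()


push(20) -> [20]
pop()->20, []
push(9) -> [9]
push(25) -> [9, 25]
peek()->25
pop()->25, [9]
push(31) -> [9, 31]
peek()->31

Final stack: [9, 31]


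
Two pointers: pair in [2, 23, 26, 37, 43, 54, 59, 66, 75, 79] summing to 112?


lo=0(2)+hi=9(79)=81
lo=1(23)+hi=9(79)=102
lo=2(26)+hi=9(79)=105
lo=3(37)+hi=9(79)=116
lo=3(37)+hi=8(75)=112

Yes: 37+75=112


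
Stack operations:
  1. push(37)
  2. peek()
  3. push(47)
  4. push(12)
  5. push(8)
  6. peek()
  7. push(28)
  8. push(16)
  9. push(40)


push(37) -> [37]
peek()->37
push(47) -> [37, 47]
push(12) -> [37, 47, 12]
push(8) -> [37, 47, 12, 8]
peek()->8
push(28) -> [37, 47, 12, 8, 28]
push(16) -> [37, 47, 12, 8, 28, 16]
push(40) -> [37, 47, 12, 8, 28, 16, 40]

Final stack: [37, 47, 12, 8, 28, 16, 40]


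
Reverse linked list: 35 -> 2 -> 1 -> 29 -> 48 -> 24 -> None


Step 1: curr=35, set curr.next=prev(None) | reversed so far: 35
Step 2: curr=2, set curr.next=prev(35) | reversed so far: 2 -> 35
Step 3: curr=1, set curr.next=prev(2) | reversed so far: 1 -> 2 -> 35
Step 4: curr=29, set curr.next=prev(1) | reversed so far: 29 -> 1 -> 2 -> 35
Step 5: curr=48, set curr.next=prev(29) | reversed so far: 48 -> 29 -> 1 -> 2 -> 35
Step 6: curr=24, set curr.next=prev(48) | reversed so far: 24 -> 48 -> 29 -> 1 -> 2 -> 35

24 -> 48 -> 29 -> 1 -> 2 -> 35 -> None


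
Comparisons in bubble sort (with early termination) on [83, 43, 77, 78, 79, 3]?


Algorithm: bubble sort (with early termination)
Input: [83, 43, 77, 78, 79, 3]
Sorted: [3, 43, 77, 78, 79, 83]

15


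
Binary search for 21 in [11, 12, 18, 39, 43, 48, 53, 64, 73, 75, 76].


Step 1: lo=0, hi=10, mid=5, val=48
Step 2: lo=0, hi=4, mid=2, val=18
Step 3: lo=3, hi=4, mid=3, val=39

Not found


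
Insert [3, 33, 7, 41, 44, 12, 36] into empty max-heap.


Insert 3: [3]
Insert 33: [33, 3]
Insert 7: [33, 3, 7]
Insert 41: [41, 33, 7, 3]
Insert 44: [44, 41, 7, 3, 33]
Insert 12: [44, 41, 12, 3, 33, 7]
Insert 36: [44, 41, 36, 3, 33, 7, 12]

Final heap: [44, 41, 36, 3, 33, 7, 12]


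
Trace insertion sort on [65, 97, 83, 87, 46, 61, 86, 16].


Initial: [65, 97, 83, 87, 46, 61, 86, 16]
Insert 97: [65, 97, 83, 87, 46, 61, 86, 16]
Insert 83: [65, 83, 97, 87, 46, 61, 86, 16]
Insert 87: [65, 83, 87, 97, 46, 61, 86, 16]
Insert 46: [46, 65, 83, 87, 97, 61, 86, 16]
Insert 61: [46, 61, 65, 83, 87, 97, 86, 16]
Insert 86: [46, 61, 65, 83, 86, 87, 97, 16]
Insert 16: [16, 46, 61, 65, 83, 86, 87, 97]

Sorted: [16, 46, 61, 65, 83, 86, 87, 97]


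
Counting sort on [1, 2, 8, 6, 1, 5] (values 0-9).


Input: [1, 2, 8, 6, 1, 5]
Counts: [0, 2, 1, 0, 0, 1, 1, 0, 1, 0]

Sorted: [1, 1, 2, 5, 6, 8]


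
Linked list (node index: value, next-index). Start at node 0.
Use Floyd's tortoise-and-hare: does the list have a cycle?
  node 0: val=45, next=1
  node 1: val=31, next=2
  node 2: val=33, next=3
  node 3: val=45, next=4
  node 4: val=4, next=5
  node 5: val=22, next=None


Floyd's tortoise (slow, +1) and hare (fast, +2):
  init: slow=0, fast=0
  step 1: slow=1, fast=2
  step 2: slow=2, fast=4
  step 3: fast 4->5->None, no cycle

Cycle: no


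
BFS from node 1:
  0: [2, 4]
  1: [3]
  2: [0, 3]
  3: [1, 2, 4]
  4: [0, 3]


Visit 1, enqueue [3]
Visit 3, enqueue [2, 4]
Visit 2, enqueue [0]
Visit 4, enqueue []
Visit 0, enqueue []

BFS order: [1, 3, 2, 4, 0]


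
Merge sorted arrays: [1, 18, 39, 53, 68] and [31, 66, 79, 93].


Take 1 from A
Take 18 from A
Take 31 from B
Take 39 from A
Take 53 from A
Take 66 from B
Take 68 from A

Merged: [1, 18, 31, 39, 53, 66, 68, 79, 93]


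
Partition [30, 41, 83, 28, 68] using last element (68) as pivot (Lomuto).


Pivot: 68
  30 <= 68: advance i (no swap)
  41 <= 68: advance i (no swap)
  28 <= 68: swap -> [30, 41, 28, 83, 68]
Place pivot at 3: [30, 41, 28, 68, 83]

Partitioned: [30, 41, 28, 68, 83]


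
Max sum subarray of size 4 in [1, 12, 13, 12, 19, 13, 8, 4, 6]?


[0:4]: 38
[1:5]: 56
[2:6]: 57
[3:7]: 52
[4:8]: 44
[5:9]: 31

Max: 57 at [2:6]


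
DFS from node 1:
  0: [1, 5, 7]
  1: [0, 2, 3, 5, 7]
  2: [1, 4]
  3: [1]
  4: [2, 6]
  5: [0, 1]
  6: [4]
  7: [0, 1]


Visit 1, push [7, 5, 3, 2, 0]
Visit 0, push [7, 5]
Visit 5, push []
Visit 7, push []
Visit 2, push [4]
Visit 4, push [6]
Visit 6, push []
Visit 3, push []

DFS order: [1, 0, 5, 7, 2, 4, 6, 3]


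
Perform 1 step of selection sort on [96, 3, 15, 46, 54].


Initial: [96, 3, 15, 46, 54]
Step 1: min=3 at 1
  Swap: [3, 96, 15, 46, 54]

After 1 step: [3, 96, 15, 46, 54]


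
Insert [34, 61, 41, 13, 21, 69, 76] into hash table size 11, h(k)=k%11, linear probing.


Insert 34: h=1 -> slot 1
Insert 61: h=6 -> slot 6
Insert 41: h=8 -> slot 8
Insert 13: h=2 -> slot 2
Insert 21: h=10 -> slot 10
Insert 69: h=3 -> slot 3
Insert 76: h=10, 1 probes -> slot 0

Table: [76, 34, 13, 69, None, None, 61, None, 41, None, 21]


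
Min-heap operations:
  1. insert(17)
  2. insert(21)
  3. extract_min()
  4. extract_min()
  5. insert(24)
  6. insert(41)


insert(17) -> [17]
insert(21) -> [17, 21]
extract_min()->17, [21]
extract_min()->21, []
insert(24) -> [24]
insert(41) -> [24, 41]

Final heap: [24, 41]


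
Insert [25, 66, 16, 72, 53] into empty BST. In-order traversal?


Insert 25: root
Insert 66: R from 25
Insert 16: L from 25
Insert 72: R from 25 -> R from 66
Insert 53: R from 25 -> L from 66

In-order: [16, 25, 53, 66, 72]


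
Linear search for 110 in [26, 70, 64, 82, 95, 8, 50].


i=0: 26!=110
i=1: 70!=110
i=2: 64!=110
i=3: 82!=110
i=4: 95!=110
i=5: 8!=110
i=6: 50!=110

Not found, 7 comps


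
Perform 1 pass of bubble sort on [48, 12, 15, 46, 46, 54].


Initial: [48, 12, 15, 46, 46, 54]
Pass 1: [12, 15, 46, 46, 48, 54] (4 swaps)

After 1 pass: [12, 15, 46, 46, 48, 54]


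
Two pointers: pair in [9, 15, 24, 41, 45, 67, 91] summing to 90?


lo=0(9)+hi=6(91)=100
lo=0(9)+hi=5(67)=76
lo=1(15)+hi=5(67)=82
lo=2(24)+hi=5(67)=91
lo=2(24)+hi=4(45)=69
lo=3(41)+hi=4(45)=86

No pair found


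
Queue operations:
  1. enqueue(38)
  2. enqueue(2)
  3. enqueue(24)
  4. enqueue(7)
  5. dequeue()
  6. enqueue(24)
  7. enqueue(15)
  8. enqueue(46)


enqueue(38) -> [38]
enqueue(2) -> [38, 2]
enqueue(24) -> [38, 2, 24]
enqueue(7) -> [38, 2, 24, 7]
dequeue()->38, [2, 24, 7]
enqueue(24) -> [2, 24, 7, 24]
enqueue(15) -> [2, 24, 7, 24, 15]
enqueue(46) -> [2, 24, 7, 24, 15, 46]

Final queue: [2, 24, 7, 24, 15, 46]


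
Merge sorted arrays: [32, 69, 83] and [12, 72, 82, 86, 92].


Take 12 from B
Take 32 from A
Take 69 from A
Take 72 from B
Take 82 from B
Take 83 from A

Merged: [12, 32, 69, 72, 82, 83, 86, 92]


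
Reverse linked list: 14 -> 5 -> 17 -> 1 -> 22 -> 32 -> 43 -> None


Step 1: curr=14, set curr.next=prev(None) | reversed so far: 14
Step 2: curr=5, set curr.next=prev(14) | reversed so far: 5 -> 14
Step 3: curr=17, set curr.next=prev(5) | reversed so far: 17 -> 5 -> 14
Step 4: curr=1, set curr.next=prev(17) | reversed so far: 1 -> 17 -> 5 -> 14
Step 5: curr=22, set curr.next=prev(1) | reversed so far: 22 -> 1 -> 17 -> 5 -> 14
Step 6: curr=32, set curr.next=prev(22) | reversed so far: 32 -> 22 -> 1 -> 17 -> 5 -> 14
Step 7: curr=43, set curr.next=prev(32) | reversed so far: 43 -> 32 -> 22 -> 1 -> 17 -> 5 -> 14

43 -> 32 -> 22 -> 1 -> 17 -> 5 -> 14 -> None


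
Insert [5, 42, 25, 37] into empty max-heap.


Insert 5: [5]
Insert 42: [42, 5]
Insert 25: [42, 5, 25]
Insert 37: [42, 37, 25, 5]

Final heap: [42, 37, 25, 5]


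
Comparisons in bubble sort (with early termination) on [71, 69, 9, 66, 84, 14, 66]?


Algorithm: bubble sort (with early termination)
Input: [71, 69, 9, 66, 84, 14, 66]
Sorted: [9, 14, 66, 66, 69, 71, 84]

20


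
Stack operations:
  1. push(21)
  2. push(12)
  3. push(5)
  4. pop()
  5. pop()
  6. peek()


push(21) -> [21]
push(12) -> [21, 12]
push(5) -> [21, 12, 5]
pop()->5, [21, 12]
pop()->12, [21]
peek()->21

Final stack: [21]


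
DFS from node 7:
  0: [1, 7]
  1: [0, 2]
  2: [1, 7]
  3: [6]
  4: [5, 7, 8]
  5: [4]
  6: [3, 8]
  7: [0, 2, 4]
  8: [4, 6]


Visit 7, push [4, 2, 0]
Visit 0, push [1]
Visit 1, push [2]
Visit 2, push []
Visit 4, push [8, 5]
Visit 5, push []
Visit 8, push [6]
Visit 6, push [3]
Visit 3, push []

DFS order: [7, 0, 1, 2, 4, 5, 8, 6, 3]


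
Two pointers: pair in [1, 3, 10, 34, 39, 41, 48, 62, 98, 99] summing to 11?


lo=0(1)+hi=9(99)=100
lo=0(1)+hi=8(98)=99
lo=0(1)+hi=7(62)=63
lo=0(1)+hi=6(48)=49
lo=0(1)+hi=5(41)=42
lo=0(1)+hi=4(39)=40
lo=0(1)+hi=3(34)=35
lo=0(1)+hi=2(10)=11

Yes: 1+10=11


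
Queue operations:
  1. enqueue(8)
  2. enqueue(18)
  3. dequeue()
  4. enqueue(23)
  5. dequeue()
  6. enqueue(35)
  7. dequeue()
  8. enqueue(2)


enqueue(8) -> [8]
enqueue(18) -> [8, 18]
dequeue()->8, [18]
enqueue(23) -> [18, 23]
dequeue()->18, [23]
enqueue(35) -> [23, 35]
dequeue()->23, [35]
enqueue(2) -> [35, 2]

Final queue: [35, 2]


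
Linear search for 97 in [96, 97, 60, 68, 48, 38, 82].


i=0: 96!=97
i=1: 97==97 found!

Found at 1, 2 comps


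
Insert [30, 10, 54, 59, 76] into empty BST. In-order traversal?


Insert 30: root
Insert 10: L from 30
Insert 54: R from 30
Insert 59: R from 30 -> R from 54
Insert 76: R from 30 -> R from 54 -> R from 59

In-order: [10, 30, 54, 59, 76]


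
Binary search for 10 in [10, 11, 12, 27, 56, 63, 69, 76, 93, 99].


Step 1: lo=0, hi=9, mid=4, val=56
Step 2: lo=0, hi=3, mid=1, val=11
Step 3: lo=0, hi=0, mid=0, val=10

Found at index 0


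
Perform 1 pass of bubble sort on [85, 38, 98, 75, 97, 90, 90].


Initial: [85, 38, 98, 75, 97, 90, 90]
Pass 1: [38, 85, 75, 97, 90, 90, 98] (5 swaps)

After 1 pass: [38, 85, 75, 97, 90, 90, 98]


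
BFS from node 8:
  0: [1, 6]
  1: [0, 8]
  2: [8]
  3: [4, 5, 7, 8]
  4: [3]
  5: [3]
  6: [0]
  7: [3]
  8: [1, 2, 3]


Visit 8, enqueue [1, 2, 3]
Visit 1, enqueue [0]
Visit 2, enqueue []
Visit 3, enqueue [4, 5, 7]
Visit 0, enqueue [6]
Visit 4, enqueue []
Visit 5, enqueue []
Visit 7, enqueue []
Visit 6, enqueue []

BFS order: [8, 1, 2, 3, 0, 4, 5, 7, 6]


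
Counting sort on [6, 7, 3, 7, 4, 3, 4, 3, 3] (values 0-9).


Input: [6, 7, 3, 7, 4, 3, 4, 3, 3]
Counts: [0, 0, 0, 4, 2, 0, 1, 2, 0, 0]

Sorted: [3, 3, 3, 3, 4, 4, 6, 7, 7]


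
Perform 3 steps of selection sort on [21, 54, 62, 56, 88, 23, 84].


Initial: [21, 54, 62, 56, 88, 23, 84]
Step 1: min=21 at 0
  Swap: [21, 54, 62, 56, 88, 23, 84]
Step 2: min=23 at 5
  Swap: [21, 23, 62, 56, 88, 54, 84]
Step 3: min=54 at 5
  Swap: [21, 23, 54, 56, 88, 62, 84]

After 3 steps: [21, 23, 54, 56, 88, 62, 84]


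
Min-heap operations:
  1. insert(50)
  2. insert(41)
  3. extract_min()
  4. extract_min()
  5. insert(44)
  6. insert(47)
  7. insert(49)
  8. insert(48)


insert(50) -> [50]
insert(41) -> [41, 50]
extract_min()->41, [50]
extract_min()->50, []
insert(44) -> [44]
insert(47) -> [44, 47]
insert(49) -> [44, 47, 49]
insert(48) -> [44, 47, 49, 48]

Final heap: [44, 47, 49, 48]


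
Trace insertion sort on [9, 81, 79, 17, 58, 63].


Initial: [9, 81, 79, 17, 58, 63]
Insert 81: [9, 81, 79, 17, 58, 63]
Insert 79: [9, 79, 81, 17, 58, 63]
Insert 17: [9, 17, 79, 81, 58, 63]
Insert 58: [9, 17, 58, 79, 81, 63]
Insert 63: [9, 17, 58, 63, 79, 81]

Sorted: [9, 17, 58, 63, 79, 81]


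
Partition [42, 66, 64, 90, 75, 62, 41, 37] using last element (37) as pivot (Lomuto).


Pivot: 37
Place pivot at 0: [37, 66, 64, 90, 75, 62, 41, 42]

Partitioned: [37, 66, 64, 90, 75, 62, 41, 42]


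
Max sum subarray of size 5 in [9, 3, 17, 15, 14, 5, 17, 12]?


[0:5]: 58
[1:6]: 54
[2:7]: 68
[3:8]: 63

Max: 68 at [2:7]


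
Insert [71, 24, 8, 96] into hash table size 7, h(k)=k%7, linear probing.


Insert 71: h=1 -> slot 1
Insert 24: h=3 -> slot 3
Insert 8: h=1, 1 probes -> slot 2
Insert 96: h=5 -> slot 5

Table: [None, 71, 8, 24, None, 96, None]


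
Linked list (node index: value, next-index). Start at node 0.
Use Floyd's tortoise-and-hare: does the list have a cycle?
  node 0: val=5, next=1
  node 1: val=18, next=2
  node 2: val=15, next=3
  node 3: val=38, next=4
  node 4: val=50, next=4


Floyd's tortoise (slow, +1) and hare (fast, +2):
  init: slow=0, fast=0
  step 1: slow=1, fast=2
  step 2: slow=2, fast=4
  step 3: slow=3, fast=4
  step 4: slow=4, fast=4
  slow == fast at node 4: cycle detected

Cycle: yes


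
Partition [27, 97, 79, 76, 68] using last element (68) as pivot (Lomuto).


Pivot: 68
  27 <= 68: advance i (no swap)
Place pivot at 1: [27, 68, 79, 76, 97]

Partitioned: [27, 68, 79, 76, 97]


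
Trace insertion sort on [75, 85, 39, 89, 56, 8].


Initial: [75, 85, 39, 89, 56, 8]
Insert 85: [75, 85, 39, 89, 56, 8]
Insert 39: [39, 75, 85, 89, 56, 8]
Insert 89: [39, 75, 85, 89, 56, 8]
Insert 56: [39, 56, 75, 85, 89, 8]
Insert 8: [8, 39, 56, 75, 85, 89]

Sorted: [8, 39, 56, 75, 85, 89]


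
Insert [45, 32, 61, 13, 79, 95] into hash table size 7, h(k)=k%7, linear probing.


Insert 45: h=3 -> slot 3
Insert 32: h=4 -> slot 4
Insert 61: h=5 -> slot 5
Insert 13: h=6 -> slot 6
Insert 79: h=2 -> slot 2
Insert 95: h=4, 3 probes -> slot 0

Table: [95, None, 79, 45, 32, 61, 13]


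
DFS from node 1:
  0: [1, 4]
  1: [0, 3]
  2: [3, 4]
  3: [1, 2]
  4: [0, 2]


Visit 1, push [3, 0]
Visit 0, push [4]
Visit 4, push [2]
Visit 2, push [3]
Visit 3, push []

DFS order: [1, 0, 4, 2, 3]


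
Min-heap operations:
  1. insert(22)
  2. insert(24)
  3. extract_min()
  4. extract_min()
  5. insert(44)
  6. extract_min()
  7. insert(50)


insert(22) -> [22]
insert(24) -> [22, 24]
extract_min()->22, [24]
extract_min()->24, []
insert(44) -> [44]
extract_min()->44, []
insert(50) -> [50]

Final heap: [50]


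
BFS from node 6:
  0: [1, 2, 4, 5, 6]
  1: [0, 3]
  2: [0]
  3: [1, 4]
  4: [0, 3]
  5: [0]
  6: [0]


Visit 6, enqueue [0]
Visit 0, enqueue [1, 2, 4, 5]
Visit 1, enqueue [3]
Visit 2, enqueue []
Visit 4, enqueue []
Visit 5, enqueue []
Visit 3, enqueue []

BFS order: [6, 0, 1, 2, 4, 5, 3]


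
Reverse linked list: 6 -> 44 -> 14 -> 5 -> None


Step 1: curr=6, set curr.next=prev(None) | reversed so far: 6
Step 2: curr=44, set curr.next=prev(6) | reversed so far: 44 -> 6
Step 3: curr=14, set curr.next=prev(44) | reversed so far: 14 -> 44 -> 6
Step 4: curr=5, set curr.next=prev(14) | reversed so far: 5 -> 14 -> 44 -> 6

5 -> 14 -> 44 -> 6 -> None


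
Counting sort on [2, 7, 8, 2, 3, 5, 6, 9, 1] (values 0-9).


Input: [2, 7, 8, 2, 3, 5, 6, 9, 1]
Counts: [0, 1, 2, 1, 0, 1, 1, 1, 1, 1]

Sorted: [1, 2, 2, 3, 5, 6, 7, 8, 9]


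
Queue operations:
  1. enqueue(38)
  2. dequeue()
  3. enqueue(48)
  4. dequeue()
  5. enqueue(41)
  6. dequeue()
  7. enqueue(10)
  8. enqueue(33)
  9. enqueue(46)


enqueue(38) -> [38]
dequeue()->38, []
enqueue(48) -> [48]
dequeue()->48, []
enqueue(41) -> [41]
dequeue()->41, []
enqueue(10) -> [10]
enqueue(33) -> [10, 33]
enqueue(46) -> [10, 33, 46]

Final queue: [10, 33, 46]


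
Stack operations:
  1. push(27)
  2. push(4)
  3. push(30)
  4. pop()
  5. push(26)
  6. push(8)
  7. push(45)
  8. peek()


push(27) -> [27]
push(4) -> [27, 4]
push(30) -> [27, 4, 30]
pop()->30, [27, 4]
push(26) -> [27, 4, 26]
push(8) -> [27, 4, 26, 8]
push(45) -> [27, 4, 26, 8, 45]
peek()->45

Final stack: [27, 4, 26, 8, 45]


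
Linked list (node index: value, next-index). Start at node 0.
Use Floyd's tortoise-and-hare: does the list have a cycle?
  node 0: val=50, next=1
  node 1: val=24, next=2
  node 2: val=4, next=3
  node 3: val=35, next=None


Floyd's tortoise (slow, +1) and hare (fast, +2):
  init: slow=0, fast=0
  step 1: slow=1, fast=2
  step 2: fast 2->3->None, no cycle

Cycle: no


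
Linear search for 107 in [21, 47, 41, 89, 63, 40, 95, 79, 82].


i=0: 21!=107
i=1: 47!=107
i=2: 41!=107
i=3: 89!=107
i=4: 63!=107
i=5: 40!=107
i=6: 95!=107
i=7: 79!=107
i=8: 82!=107

Not found, 9 comps


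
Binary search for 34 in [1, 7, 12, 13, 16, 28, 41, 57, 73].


Step 1: lo=0, hi=8, mid=4, val=16
Step 2: lo=5, hi=8, mid=6, val=41
Step 3: lo=5, hi=5, mid=5, val=28

Not found


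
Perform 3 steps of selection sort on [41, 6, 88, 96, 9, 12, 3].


Initial: [41, 6, 88, 96, 9, 12, 3]
Step 1: min=3 at 6
  Swap: [3, 6, 88, 96, 9, 12, 41]
Step 2: min=6 at 1
  Swap: [3, 6, 88, 96, 9, 12, 41]
Step 3: min=9 at 4
  Swap: [3, 6, 9, 96, 88, 12, 41]

After 3 steps: [3, 6, 9, 96, 88, 12, 41]


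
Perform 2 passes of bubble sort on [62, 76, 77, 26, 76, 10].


Initial: [62, 76, 77, 26, 76, 10]
Pass 1: [62, 76, 26, 76, 10, 77] (3 swaps)
Pass 2: [62, 26, 76, 10, 76, 77] (2 swaps)

After 2 passes: [62, 26, 76, 10, 76, 77]


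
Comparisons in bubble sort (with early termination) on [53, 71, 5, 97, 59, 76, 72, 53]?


Algorithm: bubble sort (with early termination)
Input: [53, 71, 5, 97, 59, 76, 72, 53]
Sorted: [5, 53, 53, 59, 71, 72, 76, 97]

27


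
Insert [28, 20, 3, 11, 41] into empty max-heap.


Insert 28: [28]
Insert 20: [28, 20]
Insert 3: [28, 20, 3]
Insert 11: [28, 20, 3, 11]
Insert 41: [41, 28, 3, 11, 20]

Final heap: [41, 28, 3, 11, 20]


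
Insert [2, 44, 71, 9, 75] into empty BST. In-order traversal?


Insert 2: root
Insert 44: R from 2
Insert 71: R from 2 -> R from 44
Insert 9: R from 2 -> L from 44
Insert 75: R from 2 -> R from 44 -> R from 71

In-order: [2, 9, 44, 71, 75]


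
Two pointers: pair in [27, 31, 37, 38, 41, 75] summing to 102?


lo=0(27)+hi=5(75)=102

Yes: 27+75=102


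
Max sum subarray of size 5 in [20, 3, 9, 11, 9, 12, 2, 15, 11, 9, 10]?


[0:5]: 52
[1:6]: 44
[2:7]: 43
[3:8]: 49
[4:9]: 49
[5:10]: 49
[6:11]: 47

Max: 52 at [0:5]


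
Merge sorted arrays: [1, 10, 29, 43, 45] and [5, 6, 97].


Take 1 from A
Take 5 from B
Take 6 from B
Take 10 from A
Take 29 from A
Take 43 from A
Take 45 from A

Merged: [1, 5, 6, 10, 29, 43, 45, 97]


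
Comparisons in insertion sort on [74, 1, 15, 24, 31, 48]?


Algorithm: insertion sort
Input: [74, 1, 15, 24, 31, 48]
Sorted: [1, 15, 24, 31, 48, 74]

9


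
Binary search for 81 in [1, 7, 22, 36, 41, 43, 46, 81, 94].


Step 1: lo=0, hi=8, mid=4, val=41
Step 2: lo=5, hi=8, mid=6, val=46
Step 3: lo=7, hi=8, mid=7, val=81

Found at index 7


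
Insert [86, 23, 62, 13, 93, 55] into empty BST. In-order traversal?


Insert 86: root
Insert 23: L from 86
Insert 62: L from 86 -> R from 23
Insert 13: L from 86 -> L from 23
Insert 93: R from 86
Insert 55: L from 86 -> R from 23 -> L from 62

In-order: [13, 23, 55, 62, 86, 93]


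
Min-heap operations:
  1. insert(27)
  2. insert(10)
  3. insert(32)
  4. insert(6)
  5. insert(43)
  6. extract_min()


insert(27) -> [27]
insert(10) -> [10, 27]
insert(32) -> [10, 27, 32]
insert(6) -> [6, 10, 32, 27]
insert(43) -> [6, 10, 32, 27, 43]
extract_min()->6, [10, 27, 32, 43]

Final heap: [10, 27, 32, 43]


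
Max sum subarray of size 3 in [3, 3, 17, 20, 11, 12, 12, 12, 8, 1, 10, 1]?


[0:3]: 23
[1:4]: 40
[2:5]: 48
[3:6]: 43
[4:7]: 35
[5:8]: 36
[6:9]: 32
[7:10]: 21
[8:11]: 19
[9:12]: 12

Max: 48 at [2:5]


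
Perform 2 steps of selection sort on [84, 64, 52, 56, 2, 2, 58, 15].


Initial: [84, 64, 52, 56, 2, 2, 58, 15]
Step 1: min=2 at 4
  Swap: [2, 64, 52, 56, 84, 2, 58, 15]
Step 2: min=2 at 5
  Swap: [2, 2, 52, 56, 84, 64, 58, 15]

After 2 steps: [2, 2, 52, 56, 84, 64, 58, 15]


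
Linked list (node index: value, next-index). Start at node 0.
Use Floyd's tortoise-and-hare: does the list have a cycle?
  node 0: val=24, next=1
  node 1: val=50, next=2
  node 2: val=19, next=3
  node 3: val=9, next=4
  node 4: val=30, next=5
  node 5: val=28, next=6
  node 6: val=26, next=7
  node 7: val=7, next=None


Floyd's tortoise (slow, +1) and hare (fast, +2):
  init: slow=0, fast=0
  step 1: slow=1, fast=2
  step 2: slow=2, fast=4
  step 3: slow=3, fast=6
  step 4: fast 6->7->None, no cycle

Cycle: no


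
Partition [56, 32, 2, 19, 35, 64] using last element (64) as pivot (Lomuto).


Pivot: 64
  56 <= 64: advance i (no swap)
  32 <= 64: advance i (no swap)
  2 <= 64: advance i (no swap)
  19 <= 64: advance i (no swap)
  35 <= 64: advance i (no swap)
Place pivot at 5: [56, 32, 2, 19, 35, 64]

Partitioned: [56, 32, 2, 19, 35, 64]


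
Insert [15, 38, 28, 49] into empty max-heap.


Insert 15: [15]
Insert 38: [38, 15]
Insert 28: [38, 15, 28]
Insert 49: [49, 38, 28, 15]

Final heap: [49, 38, 28, 15]


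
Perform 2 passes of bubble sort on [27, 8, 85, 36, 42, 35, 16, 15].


Initial: [27, 8, 85, 36, 42, 35, 16, 15]
Pass 1: [8, 27, 36, 42, 35, 16, 15, 85] (6 swaps)
Pass 2: [8, 27, 36, 35, 16, 15, 42, 85] (3 swaps)

After 2 passes: [8, 27, 36, 35, 16, 15, 42, 85]


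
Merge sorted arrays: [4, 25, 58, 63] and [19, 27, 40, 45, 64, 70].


Take 4 from A
Take 19 from B
Take 25 from A
Take 27 from B
Take 40 from B
Take 45 from B
Take 58 from A
Take 63 from A

Merged: [4, 19, 25, 27, 40, 45, 58, 63, 64, 70]


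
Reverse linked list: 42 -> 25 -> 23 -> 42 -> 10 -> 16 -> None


Step 1: curr=42, set curr.next=prev(None) | reversed so far: 42
Step 2: curr=25, set curr.next=prev(42) | reversed so far: 25 -> 42
Step 3: curr=23, set curr.next=prev(25) | reversed so far: 23 -> 25 -> 42
Step 4: curr=42, set curr.next=prev(23) | reversed so far: 42 -> 23 -> 25 -> 42
Step 5: curr=10, set curr.next=prev(42) | reversed so far: 10 -> 42 -> 23 -> 25 -> 42
Step 6: curr=16, set curr.next=prev(10) | reversed so far: 16 -> 10 -> 42 -> 23 -> 25 -> 42

16 -> 10 -> 42 -> 23 -> 25 -> 42 -> None


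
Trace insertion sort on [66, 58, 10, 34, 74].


Initial: [66, 58, 10, 34, 74]
Insert 58: [58, 66, 10, 34, 74]
Insert 10: [10, 58, 66, 34, 74]
Insert 34: [10, 34, 58, 66, 74]
Insert 74: [10, 34, 58, 66, 74]

Sorted: [10, 34, 58, 66, 74]


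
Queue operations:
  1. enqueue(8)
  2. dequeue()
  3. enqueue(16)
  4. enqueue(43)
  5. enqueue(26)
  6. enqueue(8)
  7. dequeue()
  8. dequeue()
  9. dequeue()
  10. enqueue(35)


enqueue(8) -> [8]
dequeue()->8, []
enqueue(16) -> [16]
enqueue(43) -> [16, 43]
enqueue(26) -> [16, 43, 26]
enqueue(8) -> [16, 43, 26, 8]
dequeue()->16, [43, 26, 8]
dequeue()->43, [26, 8]
dequeue()->26, [8]
enqueue(35) -> [8, 35]

Final queue: [8, 35]


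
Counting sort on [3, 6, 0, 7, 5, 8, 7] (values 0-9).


Input: [3, 6, 0, 7, 5, 8, 7]
Counts: [1, 0, 0, 1, 0, 1, 1, 2, 1, 0]

Sorted: [0, 3, 5, 6, 7, 7, 8]


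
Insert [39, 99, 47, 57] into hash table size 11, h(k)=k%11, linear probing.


Insert 39: h=6 -> slot 6
Insert 99: h=0 -> slot 0
Insert 47: h=3 -> slot 3
Insert 57: h=2 -> slot 2

Table: [99, None, 57, 47, None, None, 39, None, None, None, None]


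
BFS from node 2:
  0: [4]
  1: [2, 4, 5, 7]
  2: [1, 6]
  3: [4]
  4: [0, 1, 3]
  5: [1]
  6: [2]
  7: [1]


Visit 2, enqueue [1, 6]
Visit 1, enqueue [4, 5, 7]
Visit 6, enqueue []
Visit 4, enqueue [0, 3]
Visit 5, enqueue []
Visit 7, enqueue []
Visit 0, enqueue []
Visit 3, enqueue []

BFS order: [2, 1, 6, 4, 5, 7, 0, 3]


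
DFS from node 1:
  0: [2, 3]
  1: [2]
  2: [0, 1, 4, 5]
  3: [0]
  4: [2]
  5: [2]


Visit 1, push [2]
Visit 2, push [5, 4, 0]
Visit 0, push [3]
Visit 3, push []
Visit 4, push []
Visit 5, push []

DFS order: [1, 2, 0, 3, 4, 5]


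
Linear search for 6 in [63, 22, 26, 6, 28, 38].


i=0: 63!=6
i=1: 22!=6
i=2: 26!=6
i=3: 6==6 found!

Found at 3, 4 comps


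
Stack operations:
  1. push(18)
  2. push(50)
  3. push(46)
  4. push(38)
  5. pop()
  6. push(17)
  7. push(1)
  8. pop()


push(18) -> [18]
push(50) -> [18, 50]
push(46) -> [18, 50, 46]
push(38) -> [18, 50, 46, 38]
pop()->38, [18, 50, 46]
push(17) -> [18, 50, 46, 17]
push(1) -> [18, 50, 46, 17, 1]
pop()->1, [18, 50, 46, 17]

Final stack: [18, 50, 46, 17]


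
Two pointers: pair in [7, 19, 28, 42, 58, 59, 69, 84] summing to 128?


lo=0(7)+hi=7(84)=91
lo=1(19)+hi=7(84)=103
lo=2(28)+hi=7(84)=112
lo=3(42)+hi=7(84)=126
lo=4(58)+hi=7(84)=142
lo=4(58)+hi=6(69)=127
lo=5(59)+hi=6(69)=128

Yes: 59+69=128


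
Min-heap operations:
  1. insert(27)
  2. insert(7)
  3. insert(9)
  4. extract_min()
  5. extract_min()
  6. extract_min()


insert(27) -> [27]
insert(7) -> [7, 27]
insert(9) -> [7, 27, 9]
extract_min()->7, [9, 27]
extract_min()->9, [27]
extract_min()->27, []

Final heap: []


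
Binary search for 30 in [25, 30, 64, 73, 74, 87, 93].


Step 1: lo=0, hi=6, mid=3, val=73
Step 2: lo=0, hi=2, mid=1, val=30

Found at index 1


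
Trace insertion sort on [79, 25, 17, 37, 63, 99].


Initial: [79, 25, 17, 37, 63, 99]
Insert 25: [25, 79, 17, 37, 63, 99]
Insert 17: [17, 25, 79, 37, 63, 99]
Insert 37: [17, 25, 37, 79, 63, 99]
Insert 63: [17, 25, 37, 63, 79, 99]
Insert 99: [17, 25, 37, 63, 79, 99]

Sorted: [17, 25, 37, 63, 79, 99]


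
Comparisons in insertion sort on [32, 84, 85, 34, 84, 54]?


Algorithm: insertion sort
Input: [32, 84, 85, 34, 84, 54]
Sorted: [32, 34, 54, 84, 84, 85]

11


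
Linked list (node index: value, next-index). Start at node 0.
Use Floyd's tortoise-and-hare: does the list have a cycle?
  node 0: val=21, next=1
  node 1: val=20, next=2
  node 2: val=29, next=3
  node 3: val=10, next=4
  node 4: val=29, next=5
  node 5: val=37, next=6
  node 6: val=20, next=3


Floyd's tortoise (slow, +1) and hare (fast, +2):
  init: slow=0, fast=0
  step 1: slow=1, fast=2
  step 2: slow=2, fast=4
  step 3: slow=3, fast=6
  step 4: slow=4, fast=4
  slow == fast at node 4: cycle detected

Cycle: yes


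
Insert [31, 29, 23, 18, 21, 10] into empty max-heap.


Insert 31: [31]
Insert 29: [31, 29]
Insert 23: [31, 29, 23]
Insert 18: [31, 29, 23, 18]
Insert 21: [31, 29, 23, 18, 21]
Insert 10: [31, 29, 23, 18, 21, 10]

Final heap: [31, 29, 23, 18, 21, 10]


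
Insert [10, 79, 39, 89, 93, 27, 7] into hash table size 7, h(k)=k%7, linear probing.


Insert 10: h=3 -> slot 3
Insert 79: h=2 -> slot 2
Insert 39: h=4 -> slot 4
Insert 89: h=5 -> slot 5
Insert 93: h=2, 4 probes -> slot 6
Insert 27: h=6, 1 probes -> slot 0
Insert 7: h=0, 1 probes -> slot 1

Table: [27, 7, 79, 10, 39, 89, 93]


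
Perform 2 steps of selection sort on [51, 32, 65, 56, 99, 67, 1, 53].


Initial: [51, 32, 65, 56, 99, 67, 1, 53]
Step 1: min=1 at 6
  Swap: [1, 32, 65, 56, 99, 67, 51, 53]
Step 2: min=32 at 1
  Swap: [1, 32, 65, 56, 99, 67, 51, 53]

After 2 steps: [1, 32, 65, 56, 99, 67, 51, 53]


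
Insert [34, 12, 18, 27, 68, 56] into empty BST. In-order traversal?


Insert 34: root
Insert 12: L from 34
Insert 18: L from 34 -> R from 12
Insert 27: L from 34 -> R from 12 -> R from 18
Insert 68: R from 34
Insert 56: R from 34 -> L from 68

In-order: [12, 18, 27, 34, 56, 68]


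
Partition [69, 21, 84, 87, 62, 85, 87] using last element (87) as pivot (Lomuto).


Pivot: 87
  69 <= 87: advance i (no swap)
  21 <= 87: advance i (no swap)
  84 <= 87: advance i (no swap)
  87 <= 87: advance i (no swap)
  62 <= 87: advance i (no swap)
  85 <= 87: advance i (no swap)
Place pivot at 6: [69, 21, 84, 87, 62, 85, 87]

Partitioned: [69, 21, 84, 87, 62, 85, 87]


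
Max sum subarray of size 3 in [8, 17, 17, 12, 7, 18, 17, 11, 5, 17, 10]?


[0:3]: 42
[1:4]: 46
[2:5]: 36
[3:6]: 37
[4:7]: 42
[5:8]: 46
[6:9]: 33
[7:10]: 33
[8:11]: 32

Max: 46 at [1:4]


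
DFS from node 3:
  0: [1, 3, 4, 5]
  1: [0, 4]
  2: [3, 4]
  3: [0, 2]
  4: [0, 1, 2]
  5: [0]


Visit 3, push [2, 0]
Visit 0, push [5, 4, 1]
Visit 1, push [4]
Visit 4, push [2]
Visit 2, push []
Visit 5, push []

DFS order: [3, 0, 1, 4, 2, 5]


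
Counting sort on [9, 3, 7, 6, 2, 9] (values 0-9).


Input: [9, 3, 7, 6, 2, 9]
Counts: [0, 0, 1, 1, 0, 0, 1, 1, 0, 2]

Sorted: [2, 3, 6, 7, 9, 9]


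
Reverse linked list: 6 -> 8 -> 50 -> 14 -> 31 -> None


Step 1: curr=6, set curr.next=prev(None) | reversed so far: 6
Step 2: curr=8, set curr.next=prev(6) | reversed so far: 8 -> 6
Step 3: curr=50, set curr.next=prev(8) | reversed so far: 50 -> 8 -> 6
Step 4: curr=14, set curr.next=prev(50) | reversed so far: 14 -> 50 -> 8 -> 6
Step 5: curr=31, set curr.next=prev(14) | reversed so far: 31 -> 14 -> 50 -> 8 -> 6

31 -> 14 -> 50 -> 8 -> 6 -> None


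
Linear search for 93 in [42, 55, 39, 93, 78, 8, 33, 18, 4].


i=0: 42!=93
i=1: 55!=93
i=2: 39!=93
i=3: 93==93 found!

Found at 3, 4 comps


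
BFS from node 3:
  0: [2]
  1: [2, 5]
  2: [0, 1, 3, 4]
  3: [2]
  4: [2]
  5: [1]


Visit 3, enqueue [2]
Visit 2, enqueue [0, 1, 4]
Visit 0, enqueue []
Visit 1, enqueue [5]
Visit 4, enqueue []
Visit 5, enqueue []

BFS order: [3, 2, 0, 1, 4, 5]


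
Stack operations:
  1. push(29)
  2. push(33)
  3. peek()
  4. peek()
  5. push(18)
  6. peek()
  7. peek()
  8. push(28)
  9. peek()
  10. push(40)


push(29) -> [29]
push(33) -> [29, 33]
peek()->33
peek()->33
push(18) -> [29, 33, 18]
peek()->18
peek()->18
push(28) -> [29, 33, 18, 28]
peek()->28
push(40) -> [29, 33, 18, 28, 40]

Final stack: [29, 33, 18, 28, 40]


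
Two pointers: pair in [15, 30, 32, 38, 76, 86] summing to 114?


lo=0(15)+hi=5(86)=101
lo=1(30)+hi=5(86)=116
lo=1(30)+hi=4(76)=106
lo=2(32)+hi=4(76)=108
lo=3(38)+hi=4(76)=114

Yes: 38+76=114


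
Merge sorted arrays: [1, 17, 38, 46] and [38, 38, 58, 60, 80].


Take 1 from A
Take 17 from A
Take 38 from A
Take 38 from B
Take 38 from B
Take 46 from A

Merged: [1, 17, 38, 38, 38, 46, 58, 60, 80]


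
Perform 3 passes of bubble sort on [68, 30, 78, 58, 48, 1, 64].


Initial: [68, 30, 78, 58, 48, 1, 64]
Pass 1: [30, 68, 58, 48, 1, 64, 78] (5 swaps)
Pass 2: [30, 58, 48, 1, 64, 68, 78] (4 swaps)
Pass 3: [30, 48, 1, 58, 64, 68, 78] (2 swaps)

After 3 passes: [30, 48, 1, 58, 64, 68, 78]


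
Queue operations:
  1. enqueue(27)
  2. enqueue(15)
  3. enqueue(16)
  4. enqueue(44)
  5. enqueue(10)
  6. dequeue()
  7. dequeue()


enqueue(27) -> [27]
enqueue(15) -> [27, 15]
enqueue(16) -> [27, 15, 16]
enqueue(44) -> [27, 15, 16, 44]
enqueue(10) -> [27, 15, 16, 44, 10]
dequeue()->27, [15, 16, 44, 10]
dequeue()->15, [16, 44, 10]

Final queue: [16, 44, 10]


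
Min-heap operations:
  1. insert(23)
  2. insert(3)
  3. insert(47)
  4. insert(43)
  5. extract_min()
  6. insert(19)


insert(23) -> [23]
insert(3) -> [3, 23]
insert(47) -> [3, 23, 47]
insert(43) -> [3, 23, 47, 43]
extract_min()->3, [23, 43, 47]
insert(19) -> [19, 23, 47, 43]

Final heap: [19, 23, 47, 43]


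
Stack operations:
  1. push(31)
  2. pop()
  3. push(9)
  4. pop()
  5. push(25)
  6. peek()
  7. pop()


push(31) -> [31]
pop()->31, []
push(9) -> [9]
pop()->9, []
push(25) -> [25]
peek()->25
pop()->25, []

Final stack: []


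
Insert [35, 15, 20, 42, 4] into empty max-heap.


Insert 35: [35]
Insert 15: [35, 15]
Insert 20: [35, 15, 20]
Insert 42: [42, 35, 20, 15]
Insert 4: [42, 35, 20, 15, 4]

Final heap: [42, 35, 20, 15, 4]


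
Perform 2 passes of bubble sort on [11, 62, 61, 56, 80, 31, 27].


Initial: [11, 62, 61, 56, 80, 31, 27]
Pass 1: [11, 61, 56, 62, 31, 27, 80] (4 swaps)
Pass 2: [11, 56, 61, 31, 27, 62, 80] (3 swaps)

After 2 passes: [11, 56, 61, 31, 27, 62, 80]


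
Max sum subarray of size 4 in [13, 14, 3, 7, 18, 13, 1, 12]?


[0:4]: 37
[1:5]: 42
[2:6]: 41
[3:7]: 39
[4:8]: 44

Max: 44 at [4:8]


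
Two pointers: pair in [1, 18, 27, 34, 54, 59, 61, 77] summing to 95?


lo=0(1)+hi=7(77)=78
lo=1(18)+hi=7(77)=95

Yes: 18+77=95


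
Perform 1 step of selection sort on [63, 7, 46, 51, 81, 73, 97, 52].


Initial: [63, 7, 46, 51, 81, 73, 97, 52]
Step 1: min=7 at 1
  Swap: [7, 63, 46, 51, 81, 73, 97, 52]

After 1 step: [7, 63, 46, 51, 81, 73, 97, 52]


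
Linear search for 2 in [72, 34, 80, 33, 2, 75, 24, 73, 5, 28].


i=0: 72!=2
i=1: 34!=2
i=2: 80!=2
i=3: 33!=2
i=4: 2==2 found!

Found at 4, 5 comps


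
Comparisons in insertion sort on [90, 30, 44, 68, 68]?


Algorithm: insertion sort
Input: [90, 30, 44, 68, 68]
Sorted: [30, 44, 68, 68, 90]

7


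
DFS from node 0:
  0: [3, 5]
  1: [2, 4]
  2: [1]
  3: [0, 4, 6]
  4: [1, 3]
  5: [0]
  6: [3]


Visit 0, push [5, 3]
Visit 3, push [6, 4]
Visit 4, push [1]
Visit 1, push [2]
Visit 2, push []
Visit 6, push []
Visit 5, push []

DFS order: [0, 3, 4, 1, 2, 6, 5]


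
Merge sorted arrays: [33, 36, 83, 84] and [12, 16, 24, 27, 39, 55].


Take 12 from B
Take 16 from B
Take 24 from B
Take 27 from B
Take 33 from A
Take 36 from A
Take 39 from B
Take 55 from B

Merged: [12, 16, 24, 27, 33, 36, 39, 55, 83, 84]


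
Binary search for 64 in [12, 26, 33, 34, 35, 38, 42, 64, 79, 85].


Step 1: lo=0, hi=9, mid=4, val=35
Step 2: lo=5, hi=9, mid=7, val=64

Found at index 7


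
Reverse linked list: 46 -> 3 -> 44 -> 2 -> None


Step 1: curr=46, set curr.next=prev(None) | reversed so far: 46
Step 2: curr=3, set curr.next=prev(46) | reversed so far: 3 -> 46
Step 3: curr=44, set curr.next=prev(3) | reversed so far: 44 -> 3 -> 46
Step 4: curr=2, set curr.next=prev(44) | reversed so far: 2 -> 44 -> 3 -> 46

2 -> 44 -> 3 -> 46 -> None
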